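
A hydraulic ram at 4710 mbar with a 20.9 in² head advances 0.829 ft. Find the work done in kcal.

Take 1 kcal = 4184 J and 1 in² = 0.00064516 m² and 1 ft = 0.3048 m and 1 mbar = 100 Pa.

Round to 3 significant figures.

4710 mbar → 471000 Pa
20.9 in² → 0.0134838 m²
F = P × A = 471000 × 0.0134838 = 6350.87 N
0.829 ft → 0.252679 m
W = F × d = 6350.87 × 0.252679 = 1604.73 J
In kcal: 1604.73 / 4184 = 0.38354 kcal

0.384 kcal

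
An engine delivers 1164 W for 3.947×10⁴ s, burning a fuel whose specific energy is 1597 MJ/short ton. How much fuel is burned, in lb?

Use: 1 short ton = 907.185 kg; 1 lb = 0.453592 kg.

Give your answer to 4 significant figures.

57.54 lb

E = P × t = 1164 × 39470 = 4.59431×10⁷ J
1597 MJ/short ton → 1.76039×10⁶ J/kg
m = E / e_s = 4.59431×10⁷ / 1.76039×10⁶ = 26.0983 kg
In lb: 26.0983 / 0.453592 = 57.5369 lb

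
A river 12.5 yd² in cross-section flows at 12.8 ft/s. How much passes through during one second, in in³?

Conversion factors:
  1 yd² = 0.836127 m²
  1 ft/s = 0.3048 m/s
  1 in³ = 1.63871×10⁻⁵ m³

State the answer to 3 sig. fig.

12.8 ft/s × 0.3048 → 3.90144 m/s
12.5 yd² × 0.836127 → 10.4516 m²
V = v × A × t = 3.90144 m/s × 10.4516 m² × 1 s = 40.7763 m³
40.7763 m³ ÷ (1.63871×10⁻⁵ m³/in³) = 2.48832×10⁶ in³

2.49×10⁶ in³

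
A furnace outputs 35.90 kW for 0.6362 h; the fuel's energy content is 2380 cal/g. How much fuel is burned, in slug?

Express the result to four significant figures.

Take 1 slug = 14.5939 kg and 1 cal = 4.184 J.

35.90 kW → 35900 W
0.6362 h → 2290.32 s
E = P × t = 35900 × 2290.32 = 8.22225×10⁷ J
2380 cal/g → 9.95792×10⁶ J/kg
m = E / e_s = 8.22225×10⁷ / 9.95792×10⁶ = 8.257 kg
In slug: 8.257 / 14.5939 = 0.565784 slug

0.5658 slug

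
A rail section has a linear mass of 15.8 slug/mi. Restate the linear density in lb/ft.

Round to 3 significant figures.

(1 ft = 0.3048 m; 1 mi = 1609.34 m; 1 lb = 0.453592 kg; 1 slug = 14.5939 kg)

15.8 slug/mi × 14.5939 kg/slug ÷ 1609.34 m/mi = 0.143278 kg/m
0.143278 kg/m ÷ 0.453592 kg/lb × 0.3048 m/ft = 0.0962784 lb/ft

0.0963 lb/ft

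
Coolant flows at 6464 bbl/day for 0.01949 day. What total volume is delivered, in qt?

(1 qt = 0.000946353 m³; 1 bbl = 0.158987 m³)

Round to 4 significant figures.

6464 bbl/day → 0.0118946 m³/s
0.01949 day → 1683.94 s
V = Q × t = 0.0118946 × 1683.94 = 20.0298 m³
In qt: 20.0298 / 0.000946353 = 21165.3 qt

2.117×10⁴ qt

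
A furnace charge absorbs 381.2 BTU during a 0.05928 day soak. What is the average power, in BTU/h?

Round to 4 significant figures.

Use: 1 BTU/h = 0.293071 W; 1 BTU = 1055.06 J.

381.2 BTU × 1055.06 → 402189 J
0.05928 day × 86400 → 5121.79 s
P = E / t = 402189 J / 5121.79 s = 78.5251 W
78.5251 W ÷ (0.293071 W/BTU/h) = 267.939 BTU/h

267.9 BTU/h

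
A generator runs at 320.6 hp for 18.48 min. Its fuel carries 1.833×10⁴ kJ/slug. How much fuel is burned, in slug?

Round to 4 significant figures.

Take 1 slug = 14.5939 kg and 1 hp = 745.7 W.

14.46 slug

320.6 hp → 239071 W
18.48 min → 1108.8 s
E = P × t = 239071 × 1108.8 = 2.65082×10⁸ J
1.833×10⁴ kJ/slug → 1.256×10⁶ J/kg
m = E / e_s = 2.65082×10⁸ / 1.256×10⁶ = 211.053 kg
In slug: 211.053 / 14.5939 = 14.4617 slug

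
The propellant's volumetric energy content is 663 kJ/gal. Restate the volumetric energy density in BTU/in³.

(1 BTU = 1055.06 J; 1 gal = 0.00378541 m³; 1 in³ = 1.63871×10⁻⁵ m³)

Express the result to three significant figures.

663 kJ/gal × 1000 J/kJ ÷ 0.00378541 m³/gal = 1.75146×10⁸ J/m³
1.75146×10⁸ J/m³ ÷ 1055.06 J/BTU × 1.63871×10⁻⁵ m³/in³ = 2.72035 BTU/in³

2.72 BTU/in³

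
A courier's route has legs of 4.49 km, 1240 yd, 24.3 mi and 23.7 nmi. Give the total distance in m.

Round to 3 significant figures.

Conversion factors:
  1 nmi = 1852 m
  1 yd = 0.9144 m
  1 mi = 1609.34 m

8.86×10⁴ m

4.49 km × 1000 = 4490 m
1240 yd × 0.9144 = 1133.86 m
24.3 mi × 1609.34 = 39107 m
23.7 nmi × 1852 = 43892.4 m
Combined: 4490 + 1133.86 + 39107 + 43892.4 = 88623.3 m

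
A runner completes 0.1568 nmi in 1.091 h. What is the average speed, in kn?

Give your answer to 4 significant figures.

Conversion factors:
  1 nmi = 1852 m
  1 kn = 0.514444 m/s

0.1437 kn

0.1568 nmi × 1852 = 290.394 m
1.091 h × 3600 = 3927.6 s
v = d / t = 290.394 m / 3927.6 s = 0.0739368 m/s
0.0739368 m/s ÷ (0.514444 m/s/kn) = 0.143722 kn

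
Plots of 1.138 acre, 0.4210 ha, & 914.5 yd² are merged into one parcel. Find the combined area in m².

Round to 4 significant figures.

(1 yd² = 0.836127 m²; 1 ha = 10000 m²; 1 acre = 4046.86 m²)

9580 m²

1.138 acre × 4046.86 → 4605.33 m²
0.4210 ha × 10000 → 4210 m²
914.5 yd² × 0.836127 → 764.638 m²
Total: 4605.33 + 4210 + 764.638 = 9579.97 m²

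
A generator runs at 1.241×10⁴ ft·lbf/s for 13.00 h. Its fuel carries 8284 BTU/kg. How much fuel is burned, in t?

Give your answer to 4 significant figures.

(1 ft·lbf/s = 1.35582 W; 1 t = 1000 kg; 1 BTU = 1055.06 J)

0.09010 t

1.241×10⁴ ft·lbf/s → 16825.7 W
13.00 h → 46800 s
E = P × t = 16825.7 × 46800 = 7.87443×10⁸ J
8284 BTU/kg → 8.74012×10⁶ J/kg
m = E / e_s = 7.87443×10⁸ / 8.74012×10⁶ = 90.0952 kg
In t: 90.0952 / 1000 = 0.0900952 t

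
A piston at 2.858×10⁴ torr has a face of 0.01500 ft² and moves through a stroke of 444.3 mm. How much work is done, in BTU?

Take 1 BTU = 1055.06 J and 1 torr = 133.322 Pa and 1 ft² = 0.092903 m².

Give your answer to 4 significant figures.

2.236 BTU

2.858×10⁴ torr → 3.81034×10⁶ Pa
0.01500 ft² → 0.00139354 m²
F = P × A = 3.81034×10⁶ × 0.00139354 = 5309.86 N
444.3 mm → 0.4443 m
W = F × d = 5309.86 × 0.4443 = 2359.17 J
In BTU: 2359.17 / 1055.06 = 2.23605 BTU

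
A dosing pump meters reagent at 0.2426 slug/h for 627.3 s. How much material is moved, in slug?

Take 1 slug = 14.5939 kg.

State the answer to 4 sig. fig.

0.04227 slug

0.2426 slug/h → 9.83467×10⁻⁴ kg/s
m = ṁ × t = 9.83467×10⁻⁴ × 627.3 = 0.616929 kg
In slug: 0.616929 / 14.5939 = 0.0422731 slug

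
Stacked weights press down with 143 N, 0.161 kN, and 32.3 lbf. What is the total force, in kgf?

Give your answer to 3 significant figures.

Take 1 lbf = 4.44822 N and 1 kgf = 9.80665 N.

45.7 kgf

143 N (already N)
0.161 kN × 1000 = 161 N
32.3 lbf × 4.44822 = 143.678 N
Total: 143 + 161 + 143.678 = 447.678 N
In kgf: 447.678 / 9.80665 = 45.6505 kgf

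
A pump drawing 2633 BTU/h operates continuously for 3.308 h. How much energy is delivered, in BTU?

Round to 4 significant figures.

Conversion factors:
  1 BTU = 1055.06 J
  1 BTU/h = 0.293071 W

2633 BTU/h × 0.293071 → 771.656 W
3.308 h × 3600 → 11908.8 s
E = P × t = 771.656 W × 11908.8 s = 9.1895×10⁶ J
9.1895×10⁶ J ÷ (1055.06 J/BTU) = 8709.93 BTU

8710 BTU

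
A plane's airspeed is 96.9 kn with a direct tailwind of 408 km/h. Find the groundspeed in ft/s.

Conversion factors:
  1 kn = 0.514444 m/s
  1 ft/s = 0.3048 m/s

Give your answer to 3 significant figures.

96.9 kn × 0.514444 → 49.8496 m/s
408 km/h × (1/3.6) → 113.333 m/s
Combined: 49.8496 + 113.333 = 163.183 m/s
In ft/s: 163.183 / 0.3048 = 535.377 ft/s

535 ft/s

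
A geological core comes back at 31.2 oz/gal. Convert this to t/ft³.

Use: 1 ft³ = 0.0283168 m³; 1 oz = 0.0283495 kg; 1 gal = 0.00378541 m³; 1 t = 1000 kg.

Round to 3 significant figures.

0.00662 t/ft³

31.2 oz/gal × 0.0283495 kg/oz ÷ 0.00378541 m³/gal = 233.661 kg/m³
233.661 kg/m³ ÷ 1000 kg/t × 0.0283168 m³/ft³ = 0.00661653 t/ft³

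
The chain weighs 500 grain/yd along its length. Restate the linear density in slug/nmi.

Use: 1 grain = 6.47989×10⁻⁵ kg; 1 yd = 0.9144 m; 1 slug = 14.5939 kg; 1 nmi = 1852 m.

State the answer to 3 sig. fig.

500 grain/yd × 6.47989×10⁻⁵ kg/grain ÷ 0.9144 m/yd = 0.0354325 kg/m
0.0354325 kg/m ÷ 14.5939 kg/slug × 1852 m/nmi = 4.49647 slug/nmi

4.50 slug/nmi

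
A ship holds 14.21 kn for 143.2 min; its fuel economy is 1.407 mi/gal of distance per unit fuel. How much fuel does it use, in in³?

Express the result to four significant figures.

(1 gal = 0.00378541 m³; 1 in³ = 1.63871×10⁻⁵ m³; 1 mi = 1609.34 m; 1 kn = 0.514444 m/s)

14.21 kn → 7.31025 m/s
143.2 min → 8592 s
d = v × t = 7.31025 × 8592 = 62809.7 m
1.407 mi/gal → 598176 m/m³
V = d / (distance per unit fuel) = 62809.7 / 598176 = 0.105002 m³
In in³: 0.105002 / 1.63871×10⁻⁵ = 6407.6 in³

6408 in³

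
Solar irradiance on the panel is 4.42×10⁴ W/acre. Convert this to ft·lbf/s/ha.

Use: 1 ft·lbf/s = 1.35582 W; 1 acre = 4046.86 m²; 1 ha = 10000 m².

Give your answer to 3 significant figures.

4.42×10⁴ W/acre ÷ 4046.86 m²/acre = 10.922 W/m²
10.922 W/m² ÷ 1.35582 W/ft·lbf/s × 10000 m²/ha = 80556.4 ft·lbf/s/ha

8.06×10⁴ ft·lbf/s/ha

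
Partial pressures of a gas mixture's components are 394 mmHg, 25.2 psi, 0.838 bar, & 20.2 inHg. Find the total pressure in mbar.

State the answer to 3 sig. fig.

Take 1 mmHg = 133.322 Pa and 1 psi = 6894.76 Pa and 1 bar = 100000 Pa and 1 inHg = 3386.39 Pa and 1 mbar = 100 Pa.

394 mmHg × 133.322 → 52528.9 Pa
25.2 psi × 6894.76 → 173748 Pa
0.838 bar × 100000 → 83800 Pa
20.2 inHg × 3386.39 → 68405.1 Pa
Total: 52528.9 + 173748 + 83800 + 68405.1 = 378482 Pa
In mbar: 378482 / 100 = 3784.82 mbar

3780 mbar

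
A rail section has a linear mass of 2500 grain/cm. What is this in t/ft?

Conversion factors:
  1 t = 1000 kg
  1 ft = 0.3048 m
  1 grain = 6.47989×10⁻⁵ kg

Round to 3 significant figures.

0.00494 t/ft

2500 grain/cm × 6.47989×10⁻⁵ kg/grain ÷ 0.01 m/cm = 16.1997 kg/m
16.1997 kg/m ÷ 1000 kg/t × 0.3048 m/ft = 0.00493767 t/ft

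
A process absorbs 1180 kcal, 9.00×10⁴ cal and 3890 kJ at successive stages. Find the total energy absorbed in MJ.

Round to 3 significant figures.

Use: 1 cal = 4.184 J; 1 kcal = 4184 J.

1180 kcal × 4184 → 4.93712×10⁶ J
9.00×10⁴ cal × 4.184 → 376560 J
3890 kJ × 1000 → 3.89×10⁶ J
Sum: 4.93712×10⁶ + 376560 + 3.89×10⁶ = 9.20368×10⁶ J
In MJ: 9.20368×10⁶ / 1000000 = 9.20368 MJ

9.20 MJ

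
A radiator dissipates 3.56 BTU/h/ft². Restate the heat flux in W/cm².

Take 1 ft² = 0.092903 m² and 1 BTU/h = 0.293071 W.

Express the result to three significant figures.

0.00112 W/cm²

3.56 BTU/h/ft² × 0.293071 W/BTU/h ÷ 0.092903 m²/ft² = 11.2303 W/m²
11.2303 W/m² × 0.0001 m²/cm² = 0.00112303 W/cm²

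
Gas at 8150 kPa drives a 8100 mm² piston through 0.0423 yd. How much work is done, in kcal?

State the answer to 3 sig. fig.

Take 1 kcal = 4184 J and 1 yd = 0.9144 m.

0.610 kcal

8150 kPa → 8.15×10⁶ Pa
8100 mm² → 0.0081 m²
F = P × A = 8.15×10⁶ × 0.0081 = 66015 N
0.0423 yd → 0.0386791 m
W = F × d = 66015 × 0.0386791 = 2553.4 J
In kcal: 2553.4 / 4184 = 0.610277 kcal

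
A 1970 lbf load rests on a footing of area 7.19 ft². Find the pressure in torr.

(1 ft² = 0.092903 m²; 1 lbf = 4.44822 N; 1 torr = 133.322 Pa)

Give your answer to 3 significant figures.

98.4 torr

1970 lbf × 4.44822 → 8762.99 N
7.19 ft² × 0.092903 → 0.667973 m²
P = F / A = 8762.99 N / 0.667973 m² = 13118.8 Pa
13118.8 Pa ÷ (133.322 Pa/torr) = 98.3994 torr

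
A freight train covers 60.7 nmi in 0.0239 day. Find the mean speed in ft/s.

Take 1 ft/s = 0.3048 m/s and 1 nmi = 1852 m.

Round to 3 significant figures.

60.7 nmi × 1852 = 112416 m
0.0239 day × 86400 = 2064.96 s
v = d / t = 112416 m / 2064.96 s = 54.4398 m/s
54.4398 m/s ÷ (0.3048 m/s/ft/s) = 178.608 ft/s

179 ft/s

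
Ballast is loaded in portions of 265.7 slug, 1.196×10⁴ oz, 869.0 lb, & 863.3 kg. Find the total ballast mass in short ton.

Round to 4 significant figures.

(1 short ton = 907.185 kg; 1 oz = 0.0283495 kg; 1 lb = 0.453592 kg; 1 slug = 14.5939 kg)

6.034 short ton

265.7 slug × 14.5939 → 3877.6 kg
1.196×10⁴ oz × 0.0283495 → 339.06 kg
869.0 lb × 0.453592 → 394.171 kg
863.3 kg (already kg)
Total: 3877.6 + 339.06 + 394.171 + 863.3 = 5474.13 kg
In short ton: 5474.13 / 907.185 = 6.03419 short ton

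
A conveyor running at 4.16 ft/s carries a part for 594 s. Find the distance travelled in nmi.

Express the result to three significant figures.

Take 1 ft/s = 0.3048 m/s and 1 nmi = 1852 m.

4.16 ft/s × 0.3048 = 1.26797 m/s
d = v × t = 1.26797 m/s × 594 s = 753.174 m
753.174 m ÷ (1852 m/nmi) = 0.406681 nmi

0.407 nmi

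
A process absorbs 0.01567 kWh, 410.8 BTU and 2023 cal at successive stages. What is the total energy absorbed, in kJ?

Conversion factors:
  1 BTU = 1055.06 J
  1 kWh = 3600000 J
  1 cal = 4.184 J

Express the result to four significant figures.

0.01567 kWh × 3600000 = 56412 J
410.8 BTU × 1055.06 = 433419 J
2023 cal × 4.184 = 8464.23 J
Total: 56412 + 433419 + 8464.23 = 498295 J
In kJ: 498295 / 1000 = 498.295 kJ

498.3 kJ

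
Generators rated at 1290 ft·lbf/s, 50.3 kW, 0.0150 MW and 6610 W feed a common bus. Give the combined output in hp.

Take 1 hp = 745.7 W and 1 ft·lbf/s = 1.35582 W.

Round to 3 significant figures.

1290 ft·lbf/s × 1.35582 = 1749.01 W
50.3 kW × 1000 = 50300 W
0.0150 MW × 1000000 = 15000 W
6610 W (already W)
Combined: 1749.01 + 50300 + 15000 + 6610 = 73659 W
In hp: 73659 / 745.7 = 98.7783 hp

98.8 hp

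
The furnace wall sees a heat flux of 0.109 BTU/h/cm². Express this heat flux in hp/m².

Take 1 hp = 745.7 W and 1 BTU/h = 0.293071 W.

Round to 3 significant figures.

0.428 hp/m²

0.109 BTU/h/cm² × 0.293071 W/BTU/h ÷ 0.0001 m²/cm² = 319.447 W/m²
319.447 W/m² ÷ 745.7 W/hp = 0.428385 hp/m²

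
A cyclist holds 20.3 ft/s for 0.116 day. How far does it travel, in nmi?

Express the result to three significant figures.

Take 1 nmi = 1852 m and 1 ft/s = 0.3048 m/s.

20.3 ft/s × 0.3048 = 6.18744 m/s
0.116 day × 86400 = 10022.4 s
d = v × t = 6.18744 m/s × 10022.4 s = 62013 m
62013 m ÷ (1852 m/nmi) = 33.4843 nmi

33.5 nmi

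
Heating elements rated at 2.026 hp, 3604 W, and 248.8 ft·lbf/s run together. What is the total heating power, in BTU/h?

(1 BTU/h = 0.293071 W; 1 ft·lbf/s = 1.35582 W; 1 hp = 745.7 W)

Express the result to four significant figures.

1.860×10⁴ BTU/h

2.026 hp × 745.7 → 1510.79 W
3604 W (already W)
248.8 ft·lbf/s × 1.35582 → 337.328 W
Total: 1510.79 + 3604 + 337.328 = 5452.12 W
In BTU/h: 5452.12 / 0.293071 = 18603.4 BTU/h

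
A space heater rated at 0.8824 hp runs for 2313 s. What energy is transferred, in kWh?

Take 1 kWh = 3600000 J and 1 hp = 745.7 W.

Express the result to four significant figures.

0.4228 kWh

0.8824 hp × 745.7 → 658.006 W
E = P × t = 658.006 W × 2313 s = 1.52197×10⁶ J
1.52197×10⁶ J ÷ (3600000 J/kWh) = 0.422769 kWh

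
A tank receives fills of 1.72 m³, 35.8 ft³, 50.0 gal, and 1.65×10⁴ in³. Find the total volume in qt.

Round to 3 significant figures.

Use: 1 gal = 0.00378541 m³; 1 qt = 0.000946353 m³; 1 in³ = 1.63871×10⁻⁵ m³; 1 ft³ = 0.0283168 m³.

3370 qt

1.72 m³ (already m³)
35.8 ft³ × 0.0283168 = 1.01374 m³
50.0 gal × 0.00378541 = 0.18927 m³
1.65×10⁴ in³ × 1.63871×10⁻⁵ = 0.270387 m³
Combined: 1.72 + 1.01374 + 0.18927 + 0.270387 = 3.1934 m³
In qt: 3.1934 / 0.000946353 = 3374.43 qt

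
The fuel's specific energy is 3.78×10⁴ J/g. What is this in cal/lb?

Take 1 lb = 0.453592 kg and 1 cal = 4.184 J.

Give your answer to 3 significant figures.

4.10×10⁶ cal/lb

3.78×10⁴ J/g ÷ 0.001 kg/g = 3.78×10⁷ J/kg
3.78×10⁷ J/kg ÷ 4.184 J/cal × 0.453592 kg/lb = 4.09794×10⁶ cal/lb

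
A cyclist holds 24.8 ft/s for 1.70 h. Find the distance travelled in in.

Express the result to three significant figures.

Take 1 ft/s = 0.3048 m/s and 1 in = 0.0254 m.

24.8 ft/s × 0.3048 = 7.55904 m/s
1.70 h × 3600 = 6120 s
d = v × t = 7.55904 m/s × 6120 s = 46261.3 m
46261.3 m ÷ (0.0254 m/in) = 1.82131×10⁶ in

1.82×10⁶ in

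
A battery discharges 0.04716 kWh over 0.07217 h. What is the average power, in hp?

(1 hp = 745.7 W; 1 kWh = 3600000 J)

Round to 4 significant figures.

0.8763 hp

0.04716 kWh × 3600000 = 169776 J
0.07217 h × 3600 = 259.812 s
P = E / t = 169776 J / 259.812 s = 653.457 W
653.457 W ÷ (745.7 W/hp) = 0.8763 hp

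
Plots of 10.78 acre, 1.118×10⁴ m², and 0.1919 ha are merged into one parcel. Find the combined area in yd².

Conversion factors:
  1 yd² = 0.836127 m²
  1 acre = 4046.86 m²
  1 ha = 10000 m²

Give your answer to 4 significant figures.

6.784×10⁴ yd²

10.78 acre × 4046.86 = 43625.2 m²
1.118×10⁴ m² (already m²)
0.1919 ha × 10000 = 1919 m²
Sum: 43625.2 + 11180 + 1919 = 56724.2 m²
In yd²: 56724.2 / 0.836127 = 67841.6 yd²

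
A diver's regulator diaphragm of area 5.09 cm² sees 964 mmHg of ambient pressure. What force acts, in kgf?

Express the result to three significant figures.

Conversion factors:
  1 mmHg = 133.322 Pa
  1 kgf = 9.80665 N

6.67 kgf

964 mmHg × 133.322 = 128522 Pa
5.09 cm² × 0.0001 = 5.09×10⁻⁴ m²
F = P × A = 128522 Pa × 5.09×10⁻⁴ m² = 65.4177 N
65.4177 N ÷ (9.80665 N/kgf) = 6.67075 kgf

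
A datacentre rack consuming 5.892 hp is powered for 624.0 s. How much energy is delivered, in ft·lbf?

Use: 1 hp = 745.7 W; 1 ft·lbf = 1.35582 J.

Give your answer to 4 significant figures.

5.892 hp × 745.7 → 4393.66 W
E = P × t = 4393.66 W × 624 s = 2.74164×10⁶ J
2.74164×10⁶ J ÷ (1.35582 J/ft·lbf) = 2.02213×10⁶ ft·lbf

2.022×10⁶ ft·lbf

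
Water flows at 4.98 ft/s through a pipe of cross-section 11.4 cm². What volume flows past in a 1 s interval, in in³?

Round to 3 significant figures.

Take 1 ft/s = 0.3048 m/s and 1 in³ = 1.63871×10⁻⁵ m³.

4.98 ft/s × 0.3048 = 1.5179 m/s
11.4 cm² × 0.0001 = 0.00114 m²
V = v × A × t = 1.5179 m/s × 0.00114 m² × 1 s = 0.00173041 m³
0.00173041 m³ ÷ (1.63871×10⁻⁵ m³/in³) = 105.596 in³

106 in³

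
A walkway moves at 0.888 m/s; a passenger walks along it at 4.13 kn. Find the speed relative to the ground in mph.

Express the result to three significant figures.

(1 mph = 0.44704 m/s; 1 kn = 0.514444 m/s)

0.888 m/s (already m/s)
4.13 kn × 0.514444 = 2.12465 m/s
Sum: 0.888 + 2.12465 = 3.01265 m/s
In mph: 3.01265 / 0.44704 = 6.73911 mph

6.74 mph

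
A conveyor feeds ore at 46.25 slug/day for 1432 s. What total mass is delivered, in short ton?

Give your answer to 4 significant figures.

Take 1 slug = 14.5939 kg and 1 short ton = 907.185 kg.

0.01233 short ton

46.25 slug/day → 0.00781213 kg/s
m = ṁ × t = 0.00781213 × 1432 = 11.187 kg
In short ton: 11.187 / 907.185 = 0.0123316 short ton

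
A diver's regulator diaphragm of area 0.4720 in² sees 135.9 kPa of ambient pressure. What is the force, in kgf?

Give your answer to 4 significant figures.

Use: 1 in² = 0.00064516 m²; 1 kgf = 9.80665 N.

4.220 kgf

135.9 kPa × 1000 = 135900 Pa
0.4720 in² × 0.00064516 = 3.04516×10⁻⁴ m²
F = P × A = 135900 Pa × 3.04516×10⁻⁴ m² = 41.3837 N
41.3837 N ÷ (9.80665 N/kgf) = 4.21996 kgf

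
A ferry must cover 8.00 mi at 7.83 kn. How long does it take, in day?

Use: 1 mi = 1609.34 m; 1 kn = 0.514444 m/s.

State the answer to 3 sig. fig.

0.0370 day

8.00 mi × 1609.34 → 12874.7 m
7.83 kn × 0.514444 → 4.0281 m/s
t = d / v = 12874.7 m / 4.0281 m/s = 3196.22 s
3196.22 s ÷ (86400 s/day) = 0.0369933 day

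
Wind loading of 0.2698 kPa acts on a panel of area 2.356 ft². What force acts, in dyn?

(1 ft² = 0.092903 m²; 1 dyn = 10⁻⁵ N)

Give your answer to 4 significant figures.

0.2698 kPa × 1000 → 269.8 Pa
2.356 ft² × 0.092903 → 0.218879 m²
F = P × A = 269.8 Pa × 0.218879 m² = 59.0536 N
59.0536 N ÷ (10⁻⁵ N/dyn) = 5.90536×10⁶ dyn

5.905×10⁶ dyn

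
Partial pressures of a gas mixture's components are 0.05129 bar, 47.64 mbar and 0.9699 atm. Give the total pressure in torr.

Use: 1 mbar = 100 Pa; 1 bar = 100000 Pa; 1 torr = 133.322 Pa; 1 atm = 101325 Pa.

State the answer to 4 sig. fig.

811.3 torr

0.05129 bar × 100000 → 5129 Pa
47.64 mbar × 100 → 4764 Pa
0.9699 atm × 101325 → 98275.1 Pa
Combined: 5129 + 4764 + 98275.1 = 108168 Pa
In torr: 108168 / 133.322 = 811.329 torr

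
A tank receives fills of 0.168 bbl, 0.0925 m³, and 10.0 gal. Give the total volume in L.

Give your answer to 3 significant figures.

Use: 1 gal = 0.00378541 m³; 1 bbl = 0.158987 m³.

0.168 bbl × 0.158987 = 0.0267098 m³
0.0925 m³ (already m³)
10.0 gal × 0.00378541 = 0.0378541 m³
Sum: 0.0267098 + 0.0925 + 0.0378541 = 0.157064 m³
In L: 0.157064 / 0.001 = 157.064 L

157 L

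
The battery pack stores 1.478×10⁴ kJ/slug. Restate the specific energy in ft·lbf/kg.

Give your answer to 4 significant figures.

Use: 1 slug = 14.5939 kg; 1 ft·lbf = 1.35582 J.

1.478×10⁴ kJ/slug × 1000 J/kJ ÷ 14.5939 kg/slug = 1.01275×10⁶ J/kg
1.01275×10⁶ J/kg ÷ 1.35582 J/ft·lbf = 746965 ft·lbf/kg

7.470×10⁵ ft·lbf/kg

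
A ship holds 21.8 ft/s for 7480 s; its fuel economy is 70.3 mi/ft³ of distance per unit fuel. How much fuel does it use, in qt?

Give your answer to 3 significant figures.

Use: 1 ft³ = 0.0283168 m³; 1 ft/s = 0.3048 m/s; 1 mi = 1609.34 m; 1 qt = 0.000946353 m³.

13.1 qt

21.8 ft/s → 6.64464 m/s
d = v × t = 6.64464 × 7480 = 49701.9 m
70.3 mi/ft³ → 3.99539×10⁶ m/m³
V = d / (distance per unit fuel) = 49701.9 / 3.99539×10⁶ = 0.0124398 m³
In qt: 0.0124398 / 0.000946353 = 13.145 qt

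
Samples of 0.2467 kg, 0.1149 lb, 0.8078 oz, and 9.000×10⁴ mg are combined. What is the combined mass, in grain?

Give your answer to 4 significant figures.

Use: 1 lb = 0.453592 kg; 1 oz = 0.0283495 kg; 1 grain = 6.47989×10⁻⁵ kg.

6354 grain

0.2467 kg (already kg)
0.1149 lb × 0.453592 → 0.0521177 kg
0.8078 oz × 0.0283495 → 0.0229007 kg
9.000×10⁴ mg × 10⁻⁶ → 0.09 kg
Total: 0.2467 + 0.0521177 + 0.0229007 + 0.09 = 0.411718 kg
In grain: 0.411718 / 6.47989×10⁻⁵ = 6353.78 grain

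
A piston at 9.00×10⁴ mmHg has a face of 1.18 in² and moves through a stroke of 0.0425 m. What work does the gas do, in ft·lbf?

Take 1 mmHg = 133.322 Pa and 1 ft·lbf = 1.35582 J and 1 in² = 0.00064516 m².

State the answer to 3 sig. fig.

9.00×10⁴ mmHg → 1.1999×10⁷ Pa
1.18 in² → 7.61289×10⁻⁴ m²
F = P × A = 1.1999×10⁷ × 7.61289×10⁻⁴ = 9134.71 N
W = F × d = 9134.71 × 0.0425 = 388.225 J
In ft·lbf: 388.225 / 1.35582 = 286.34 ft·lbf

286 ft·lbf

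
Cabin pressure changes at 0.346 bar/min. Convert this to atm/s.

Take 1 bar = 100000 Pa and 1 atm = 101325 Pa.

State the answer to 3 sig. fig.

0.00569 atm/s

0.346 bar/min × 100000 Pa/bar ÷ 60 s/min = 576.667 Pa/s
576.667 Pa/s ÷ 101325 Pa/atm = 0.00569126 atm/s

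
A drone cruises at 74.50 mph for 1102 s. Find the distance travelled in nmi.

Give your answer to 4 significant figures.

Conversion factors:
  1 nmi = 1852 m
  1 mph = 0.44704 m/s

74.50 mph × 0.44704 = 33.3045 m/s
d = v × t = 33.3045 m/s × 1102 s = 36701.6 m
36701.6 m ÷ (1852 m/nmi) = 19.8173 nmi

19.82 nmi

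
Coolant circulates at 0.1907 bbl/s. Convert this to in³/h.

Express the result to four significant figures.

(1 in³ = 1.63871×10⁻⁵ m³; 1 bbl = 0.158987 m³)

0.1907 bbl/s × 0.158987 m³/bbl = 0.0303188 m³/s
0.0303188 m³/s ÷ 1.63871×10⁻⁵ m³/in³ × 3600 s/h = 6.66059×10⁶ in³/h

6.661×10⁶ in³/h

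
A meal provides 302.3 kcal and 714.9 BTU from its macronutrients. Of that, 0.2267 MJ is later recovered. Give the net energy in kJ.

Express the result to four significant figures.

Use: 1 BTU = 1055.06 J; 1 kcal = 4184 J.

1792 kJ

302.3 kcal × 4184 = 1.26482×10⁶ J
714.9 BTU × 1055.06 = 754262 J
0.2267 MJ × 1000000 = 226700 J
Net: 1.26482×10⁶ + 754262 − 226700 = 1.79238×10⁶ J
In kJ: 1.79238×10⁶ / 1000 = 1792.38 kJ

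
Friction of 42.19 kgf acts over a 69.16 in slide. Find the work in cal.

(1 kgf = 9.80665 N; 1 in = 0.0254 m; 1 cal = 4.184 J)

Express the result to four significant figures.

173.7 cal

42.19 kgf × 9.80665 = 413.743 N
69.16 in × 0.0254 = 1.75666 m
W = F × d = 413.743 N × 1.75666 m = 726.806 J
726.806 J ÷ (4.184 J/cal) = 173.711 cal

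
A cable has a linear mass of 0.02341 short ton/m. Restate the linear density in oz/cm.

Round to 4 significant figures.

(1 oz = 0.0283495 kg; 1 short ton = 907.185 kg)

0.02341 short ton/m × 907.185 kg/short ton = 21.2372 kg/m
21.2372 kg/m ÷ 0.0283495 kg/oz × 0.01 m/cm = 7.49121 oz/cm

7.491 oz/cm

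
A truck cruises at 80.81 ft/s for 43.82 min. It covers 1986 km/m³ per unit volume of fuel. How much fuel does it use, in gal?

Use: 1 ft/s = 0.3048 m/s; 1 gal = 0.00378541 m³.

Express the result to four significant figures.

80.81 ft/s → 24.6309 m/s
43.82 min → 2629.2 s
d = v × t = 24.6309 × 2629.2 = 64759.6 m
1986 km/m³ → 1.986×10⁶ m/m³
V = d / (distance per unit fuel) = 64759.6 / 1.986×10⁶ = 0.0326081 m³
In gal: 0.0326081 / 0.00378541 = 8.61415 gal

8.614 gal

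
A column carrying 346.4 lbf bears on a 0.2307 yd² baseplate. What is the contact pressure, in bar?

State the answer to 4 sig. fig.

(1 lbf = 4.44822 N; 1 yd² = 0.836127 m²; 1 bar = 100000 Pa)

346.4 lbf × 4.44822 = 1540.86 N
0.2307 yd² × 0.836127 = 0.192894 m²
P = F / A = 1540.86 N / 0.192894 m² = 7988.12 Pa
7988.12 Pa ÷ (100000 Pa/bar) = 0.0798812 bar

0.07988 bar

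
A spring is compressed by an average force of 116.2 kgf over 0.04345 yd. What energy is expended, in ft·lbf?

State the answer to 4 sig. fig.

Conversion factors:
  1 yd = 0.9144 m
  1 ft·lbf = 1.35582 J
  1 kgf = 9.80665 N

33.39 ft·lbf

116.2 kgf × 9.80665 → 1139.53 N
0.04345 yd × 0.9144 → 0.0397307 m
W = F × d = 1139.53 N × 0.0397307 m = 45.2743 J
45.2743 J ÷ (1.35582 J/ft·lbf) = 33.3926 ft·lbf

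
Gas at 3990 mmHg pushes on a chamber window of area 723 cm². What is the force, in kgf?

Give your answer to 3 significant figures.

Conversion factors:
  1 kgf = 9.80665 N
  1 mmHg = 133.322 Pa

3990 mmHg × 133.322 = 531955 Pa
723 cm² × 0.0001 = 0.0723 m²
F = P × A = 531955 Pa × 0.0723 m² = 38460.3 N
38460.3 N ÷ (9.80665 N/kgf) = 3921.86 kgf

3920 kgf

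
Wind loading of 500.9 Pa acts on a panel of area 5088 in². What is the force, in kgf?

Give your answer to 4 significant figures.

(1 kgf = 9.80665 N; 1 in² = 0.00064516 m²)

5088 in² × 0.00064516 → 3.28257 m²
F = P × A = 500.9 Pa × 3.28257 m² = 1644.24 N
1644.24 N ÷ (9.80665 N/kgf) = 167.666 kgf

167.7 kgf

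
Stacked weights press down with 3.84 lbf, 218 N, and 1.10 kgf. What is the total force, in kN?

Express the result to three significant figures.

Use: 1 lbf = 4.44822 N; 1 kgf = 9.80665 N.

0.246 kN

3.84 lbf × 4.44822 = 17.0812 N
218 N (already N)
1.10 kgf × 9.80665 = 10.7873 N
Total: 17.0812 + 218 + 10.7873 = 245.868 N
In kN: 245.868 / 1000 = 0.245868 kN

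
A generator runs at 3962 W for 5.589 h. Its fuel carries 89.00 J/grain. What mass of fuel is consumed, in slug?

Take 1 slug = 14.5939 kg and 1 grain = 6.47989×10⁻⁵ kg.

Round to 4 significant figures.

3.977 slug

5.589 h → 20120.4 s
E = P × t = 3962 × 20120.4 = 7.9717×10⁷ J
89.00 J/grain → 1.37348×10⁶ J/kg
m = E / e_s = 7.9717×10⁷ / 1.37348×10⁶ = 58.0402 kg
In slug: 58.0402 / 14.5939 = 3.97702 slug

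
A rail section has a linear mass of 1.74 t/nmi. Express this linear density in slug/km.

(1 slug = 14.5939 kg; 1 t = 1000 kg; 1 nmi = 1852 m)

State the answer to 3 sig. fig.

64.4 slug/km

1.74 t/nmi × 1000 kg/t ÷ 1852 m/nmi = 0.939525 kg/m
0.939525 kg/m ÷ 14.5939 kg/slug × 1000 m/km = 64.3779 slug/km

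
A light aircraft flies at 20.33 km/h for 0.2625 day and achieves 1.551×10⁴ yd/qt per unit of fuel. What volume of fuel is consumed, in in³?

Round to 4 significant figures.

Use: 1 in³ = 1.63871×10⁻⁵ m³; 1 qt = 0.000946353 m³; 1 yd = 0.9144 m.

20.33 km/h → 5.64722 m/s
0.2625 day → 22680 s
d = v × t = 5.64722 × 22680 = 128079 m
1.551×10⁴ yd/qt → 1.49863×10⁷ m/m³
V = d / (distance per unit fuel) = 128079 / 1.49863×10⁷ = 0.00854641 m³
In in³: 0.00854641 / 1.63871×10⁻⁵ = 521.533 in³

521.5 in³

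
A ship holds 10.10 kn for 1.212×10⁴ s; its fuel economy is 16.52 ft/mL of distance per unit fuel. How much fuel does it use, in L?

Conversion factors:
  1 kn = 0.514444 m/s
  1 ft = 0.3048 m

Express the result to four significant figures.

10.10 kn → 5.19588 m/s
d = v × t = 5.19588 × 12120 = 62974.1 m
16.52 ft/mL → 5.0353×10⁶ m/m³
V = d / (distance per unit fuel) = 62974.1 / 5.0353×10⁶ = 0.0125065 m³
In L: 0.0125065 / 0.001 = 12.5065 L

12.51 L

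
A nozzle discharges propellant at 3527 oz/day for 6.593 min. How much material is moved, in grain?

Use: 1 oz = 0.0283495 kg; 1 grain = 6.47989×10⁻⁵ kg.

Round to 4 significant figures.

7065 grain

3527 oz/day → 0.00115728 kg/s
6.593 min → 395.58 s
m = ṁ × t = 0.00115728 × 395.58 = 0.457797 kg
In grain: 0.457797 / 6.47989×10⁻⁵ = 7064.89 grain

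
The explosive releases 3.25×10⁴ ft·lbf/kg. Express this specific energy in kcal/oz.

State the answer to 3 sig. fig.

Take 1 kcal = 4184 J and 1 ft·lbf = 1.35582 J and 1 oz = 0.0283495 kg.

3.25×10⁴ ft·lbf/kg × 1.35582 J/ft·lbf = 44064.2 J/kg
44064.2 J/kg ÷ 4184 J/kcal × 0.0283495 kg/oz = 0.298565 kcal/oz

0.299 kcal/oz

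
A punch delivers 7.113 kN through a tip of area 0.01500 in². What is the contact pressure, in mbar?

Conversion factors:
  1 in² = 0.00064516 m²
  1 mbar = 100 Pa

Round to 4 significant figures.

7.113 kN × 1000 = 7113 N
0.01500 in² × 0.00064516 = 9.6774×10⁻⁶ m²
P = F / A = 7113 N / 9.6774×10⁻⁶ m² = 7.35011×10⁸ Pa
7.35011×10⁸ Pa ÷ (100 Pa/mbar) = 7.35011×10⁶ mbar

7.350×10⁶ mbar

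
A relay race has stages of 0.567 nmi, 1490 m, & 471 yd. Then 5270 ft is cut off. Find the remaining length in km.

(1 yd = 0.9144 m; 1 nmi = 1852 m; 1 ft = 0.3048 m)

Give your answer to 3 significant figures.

1.36 km

0.567 nmi × 1852 = 1050.08 m
1490 m (already m)
471 yd × 0.9144 = 430.682 m
5270 ft × 0.3048 = 1606.3 m
Result: 1050.08 + 1490 + 430.682 − 1606.3 = 1364.46 m
In km: 1364.46 / 1000 = 1.36446 km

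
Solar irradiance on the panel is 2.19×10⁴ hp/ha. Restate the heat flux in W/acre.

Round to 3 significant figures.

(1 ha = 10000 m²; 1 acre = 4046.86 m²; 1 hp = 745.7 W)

2.19×10⁴ hp/ha × 745.7 W/hp ÷ 10000 m²/ha = 1633.08 W/m²
1633.08 W/m² × 4046.86 m²/acre = 6.60885×10⁶ W/acre

6.61×10⁶ W/acre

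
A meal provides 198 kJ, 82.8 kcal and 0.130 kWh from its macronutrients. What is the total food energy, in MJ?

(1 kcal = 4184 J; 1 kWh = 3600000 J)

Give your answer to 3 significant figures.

198 kJ × 1000 = 198000 J
82.8 kcal × 4184 = 346435 J
0.130 kWh × 3600000 = 468000 J
Sum: 198000 + 346435 + 468000 = 1.01244×10⁶ J
In MJ: 1.01244×10⁶ / 1000000 = 1.01244 MJ

1.01 MJ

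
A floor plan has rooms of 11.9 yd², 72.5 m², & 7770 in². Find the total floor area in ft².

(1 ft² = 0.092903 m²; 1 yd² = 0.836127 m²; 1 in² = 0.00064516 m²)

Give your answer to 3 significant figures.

941 ft²

11.9 yd² × 0.836127 → 9.94991 m²
72.5 m² (already m²)
7770 in² × 0.00064516 → 5.01289 m²
Sum: 9.94991 + 72.5 + 5.01289 = 87.4628 m²
In ft²: 87.4628 / 0.092903 = 941.442 ft²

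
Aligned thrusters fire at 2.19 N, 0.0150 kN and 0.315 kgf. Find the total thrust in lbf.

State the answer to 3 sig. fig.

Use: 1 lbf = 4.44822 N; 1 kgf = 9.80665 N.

4.56 lbf

2.19 N (already N)
0.0150 kN × 1000 = 15 N
0.315 kgf × 9.80665 = 3.08909 N
Combined: 2.19 + 15 + 3.08909 = 20.2791 N
In lbf: 20.2791 / 4.44822 = 4.55892 lbf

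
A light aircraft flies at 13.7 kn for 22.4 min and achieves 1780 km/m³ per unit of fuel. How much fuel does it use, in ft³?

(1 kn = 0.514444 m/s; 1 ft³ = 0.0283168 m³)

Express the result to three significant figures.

13.7 kn → 7.04788 m/s
22.4 min → 1344 s
d = v × t = 7.04788 × 1344 = 9472.35 m
1780 km/m³ → 1.78×10⁶ m/m³
V = d / (distance per unit fuel) = 9472.35 / 1.78×10⁶ = 0.00532154 m³
In ft³: 0.00532154 / 0.0283168 = 0.187929 ft³

0.188 ft³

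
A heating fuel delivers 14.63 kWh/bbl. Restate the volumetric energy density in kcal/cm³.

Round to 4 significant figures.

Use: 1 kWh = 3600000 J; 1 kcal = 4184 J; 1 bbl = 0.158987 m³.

0.07918 kcal/cm³

14.63 kWh/bbl × 3600000 J/kWh ÷ 0.158987 m³/bbl = 3.31272×10⁸ J/m³
3.31272×10⁸ J/m³ ÷ 4184 J/kcal × 10⁻⁶ m³/cm³ = 0.0791759 kcal/cm³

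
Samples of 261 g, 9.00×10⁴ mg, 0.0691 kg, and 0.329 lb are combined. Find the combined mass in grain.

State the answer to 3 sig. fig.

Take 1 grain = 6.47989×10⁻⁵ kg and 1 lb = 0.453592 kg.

261 g × 0.001 = 0.261 kg
9.00×10⁴ mg × 10⁻⁶ = 0.09 kg
0.0691 kg (already kg)
0.329 lb × 0.453592 = 0.149232 kg
Combined: 0.261 + 0.09 + 0.0691 + 0.149232 = 0.569332 kg
In grain: 0.569332 / 6.47989×10⁻⁵ = 8786.14 grain

8790 grain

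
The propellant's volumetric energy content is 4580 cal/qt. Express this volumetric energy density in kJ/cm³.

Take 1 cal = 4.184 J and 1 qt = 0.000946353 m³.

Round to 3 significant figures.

4580 cal/qt × 4.184 J/cal ÷ 0.000946353 m³/qt = 2.0249×10⁷ J/m³
2.0249×10⁷ J/m³ ÷ 1000 J/kJ × 10⁻⁶ m³/cm³ = 0.020249 kJ/cm³

0.0202 kJ/cm³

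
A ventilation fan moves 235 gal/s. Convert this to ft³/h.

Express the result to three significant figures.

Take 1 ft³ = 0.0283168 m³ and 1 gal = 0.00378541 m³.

1.13×10⁵ ft³/h

235 gal/s × 0.00378541 m³/gal = 0.889571 m³/s
0.889571 m³/s ÷ 0.0283168 m³/ft³ × 3600 s/h = 113094 ft³/h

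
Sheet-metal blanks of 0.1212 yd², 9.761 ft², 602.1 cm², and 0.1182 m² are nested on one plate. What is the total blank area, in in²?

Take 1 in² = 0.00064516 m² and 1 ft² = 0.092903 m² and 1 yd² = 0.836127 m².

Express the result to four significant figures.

0.1212 yd² × 0.836127 → 0.101339 m²
9.761 ft² × 0.092903 → 0.906826 m²
602.1 cm² × 0.0001 → 0.06021 m²
0.1182 m² (already m²)
Sum: 0.101339 + 0.906826 + 0.06021 + 0.1182 = 1.18658 m²
In in²: 1.18658 / 0.00064516 = 1839.2 in²

1839 in²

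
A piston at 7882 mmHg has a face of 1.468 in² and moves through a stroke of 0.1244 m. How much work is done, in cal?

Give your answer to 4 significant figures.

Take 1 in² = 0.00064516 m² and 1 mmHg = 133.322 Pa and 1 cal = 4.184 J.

29.59 cal

7882 mmHg → 1.05084×10⁶ Pa
1.468 in² → 9.47095×10⁻⁴ m²
F = P × A = 1.05084×10⁶ × 9.47095×10⁻⁴ = 995.245 N
W = F × d = 995.245 × 0.1244 = 123.808 J
In cal: 123.808 / 4.184 = 29.5908 cal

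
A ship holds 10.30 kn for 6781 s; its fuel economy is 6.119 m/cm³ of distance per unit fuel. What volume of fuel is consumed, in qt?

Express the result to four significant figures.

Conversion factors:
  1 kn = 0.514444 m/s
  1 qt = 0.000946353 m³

10.30 kn → 5.29877 m/s
d = v × t = 5.29877 × 6781 = 35931 m
6.119 m/cm³ → 6.119×10⁶ m/m³
V = d / (distance per unit fuel) = 35931 / 6.119×10⁶ = 0.00587204 m³
In qt: 0.00587204 / 0.000946353 = 6.20492 qt

6.205 qt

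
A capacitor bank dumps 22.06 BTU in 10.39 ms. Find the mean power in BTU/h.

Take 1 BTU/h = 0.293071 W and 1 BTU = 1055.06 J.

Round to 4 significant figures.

22.06 BTU × 1055.06 → 23274.6 J
10.39 ms × 0.001 → 0.01039 s
P = E / t = 23274.6 J / 0.01039 s = 2.2401×10⁶ W
2.2401×10⁶ W ÷ (0.293071 W/BTU/h) = 7.64354×10⁶ BTU/h

7.644×10⁶ BTU/h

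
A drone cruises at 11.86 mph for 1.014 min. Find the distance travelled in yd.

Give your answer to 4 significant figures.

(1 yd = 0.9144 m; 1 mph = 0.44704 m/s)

11.86 mph × 0.44704 → 5.30189 m/s
1.014 min × 60 → 60.84 s
d = v × t = 5.30189 m/s × 60.84 s = 322.567 m
322.567 m ÷ (0.9144 m/yd) = 352.764 yd

352.8 yd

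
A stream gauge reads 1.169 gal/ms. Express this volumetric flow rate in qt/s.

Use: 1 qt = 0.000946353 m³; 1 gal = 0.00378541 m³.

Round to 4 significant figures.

4676 qt/s

1.169 gal/ms × 0.00378541 m³/gal ÷ 0.001 s/ms = 4.42514 m³/s
4.42514 m³/s ÷ 0.000946353 m³/qt = 4675.99 qt/s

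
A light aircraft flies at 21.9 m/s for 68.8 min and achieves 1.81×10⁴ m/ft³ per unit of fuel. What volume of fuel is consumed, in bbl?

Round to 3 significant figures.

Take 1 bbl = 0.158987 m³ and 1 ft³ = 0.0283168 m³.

68.8 min → 4128 s
d = v × t = 21.9 × 4128 = 90403.2 m
1.81×10⁴ m/ft³ → 639197 m/m³
V = d / (distance per unit fuel) = 90403.2 / 639197 = 0.141432 m³
In bbl: 0.141432 / 0.158987 = 0.889582 bbl

0.890 bbl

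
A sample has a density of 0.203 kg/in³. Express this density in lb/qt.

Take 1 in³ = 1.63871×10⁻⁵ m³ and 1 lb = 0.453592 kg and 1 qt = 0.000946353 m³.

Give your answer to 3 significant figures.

0.203 kg/in³ ÷ 1.63871×10⁻⁵ m³/in³ = 12387.8 kg/m³
12387.8 kg/m³ ÷ 0.453592 kg/lb × 0.000946353 m³/qt = 25.8453 lb/qt

25.8 lb/qt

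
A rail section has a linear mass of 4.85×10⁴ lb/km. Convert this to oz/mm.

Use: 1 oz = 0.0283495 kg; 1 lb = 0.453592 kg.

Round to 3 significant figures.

4.85×10⁴ lb/km × 0.453592 kg/lb ÷ 1000 m/km = 21.9992 kg/m
21.9992 kg/m ÷ 0.0283495 kg/oz × 0.001 m/mm = 0.776 oz/mm

0.776 oz/mm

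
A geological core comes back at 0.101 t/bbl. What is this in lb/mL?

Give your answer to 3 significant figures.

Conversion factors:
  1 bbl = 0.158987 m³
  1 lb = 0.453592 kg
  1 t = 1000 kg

0.00140 lb/mL

0.101 t/bbl × 1000 kg/t ÷ 0.158987 m³/bbl = 635.272 kg/m³
635.272 kg/m³ ÷ 0.453592 kg/lb × 10⁻⁶ m³/mL = 0.00140054 lb/mL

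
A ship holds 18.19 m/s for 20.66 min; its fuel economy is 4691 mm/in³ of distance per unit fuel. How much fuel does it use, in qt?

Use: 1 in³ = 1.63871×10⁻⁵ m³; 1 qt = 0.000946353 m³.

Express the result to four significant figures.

20.66 min → 1239.6 s
d = v × t = 18.19 × 1239.6 = 22548.3 m
4691 mm/in³ → 286262 m/m³
V = d / (distance per unit fuel) = 22548.3 / 286262 = 0.0787681 m³
In qt: 0.0787681 / 0.000946353 = 83.2333 qt

83.23 qt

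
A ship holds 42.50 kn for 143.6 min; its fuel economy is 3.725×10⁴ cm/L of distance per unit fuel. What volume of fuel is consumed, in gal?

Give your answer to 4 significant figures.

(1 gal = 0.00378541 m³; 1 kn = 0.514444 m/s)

133.6 gal

42.50 kn → 21.8639 m/s
143.6 min → 8616 s
d = v × t = 21.8639 × 8616 = 188379 m
3.725×10⁴ cm/L → 372500 m/m³
V = d / (distance per unit fuel) = 188379 / 372500 = 0.505715 m³
In gal: 0.505715 / 0.00378541 = 133.596 gal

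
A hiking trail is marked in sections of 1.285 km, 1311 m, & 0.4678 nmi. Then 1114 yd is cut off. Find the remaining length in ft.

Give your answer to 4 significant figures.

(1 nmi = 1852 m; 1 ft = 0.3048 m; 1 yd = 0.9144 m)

8017 ft

1.285 km × 1000 = 1285 m
1311 m (already m)
0.4678 nmi × 1852 = 866.366 m
1114 yd × 0.9144 = 1018.64 m
Net: 1285 + 1311 + 866.366 − 1018.64 = 2443.73 m
In ft: 2443.73 / 0.3048 = 8017.49 ft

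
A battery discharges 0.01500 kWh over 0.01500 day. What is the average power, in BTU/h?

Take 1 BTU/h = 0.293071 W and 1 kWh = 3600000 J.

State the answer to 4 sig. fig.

0.01500 kWh × 3600000 = 54000 J
0.01500 day × 86400 = 1296 s
P = E / t = 54000 J / 1296 s = 41.6667 W
41.6667 W ÷ (0.293071 W/BTU/h) = 142.173 BTU/h

142.2 BTU/h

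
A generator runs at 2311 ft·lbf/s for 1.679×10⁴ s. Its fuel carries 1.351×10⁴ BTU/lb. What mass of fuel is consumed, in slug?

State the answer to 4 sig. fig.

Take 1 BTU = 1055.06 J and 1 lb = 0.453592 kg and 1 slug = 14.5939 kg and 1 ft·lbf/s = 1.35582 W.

2311 ft·lbf/s → 3133.3 W
E = P × t = 3133.3 × 16790 = 5.26081×10⁷ J
1.351×10⁴ BTU/lb → 3.14244×10⁷ J/kg
m = E / e_s = 5.26081×10⁷ / 3.14244×10⁷ = 1.67412 kg
In slug: 1.67412 / 14.5939 = 0.114714 slug

0.1147 slug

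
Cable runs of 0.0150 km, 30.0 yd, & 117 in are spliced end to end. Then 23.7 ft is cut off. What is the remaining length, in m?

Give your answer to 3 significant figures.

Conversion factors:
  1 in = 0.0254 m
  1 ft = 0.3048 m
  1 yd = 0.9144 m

38.2 m

0.0150 km × 1000 = 15 m
30.0 yd × 0.9144 = 27.432 m
117 in × 0.0254 = 2.9718 m
23.7 ft × 0.3048 = 7.22376 m
Result: 15 + 27.432 + 2.9718 − 7.22376 = 38.18 m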